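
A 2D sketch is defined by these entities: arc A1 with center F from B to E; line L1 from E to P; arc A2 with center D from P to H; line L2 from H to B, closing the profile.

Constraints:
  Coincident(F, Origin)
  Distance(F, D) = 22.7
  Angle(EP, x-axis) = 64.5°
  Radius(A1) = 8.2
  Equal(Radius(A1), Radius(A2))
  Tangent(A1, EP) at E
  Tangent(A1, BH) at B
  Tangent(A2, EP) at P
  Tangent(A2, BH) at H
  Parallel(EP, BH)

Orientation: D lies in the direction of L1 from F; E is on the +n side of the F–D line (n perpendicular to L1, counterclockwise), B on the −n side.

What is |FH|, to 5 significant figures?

24.136

The slot axis is L1's direction at 64.5°, so u = (cos 64.5°, sin 64.5°) = (0.43051, 0.90259) and n = (−sin 64.5°, cos 64.5°) = (-0.90259, 0.43051). F is at the origin and D lies 22.7 along u from F, so D = 22.7·u = (9.7726, 20.489). Tangency of A1 to both parallel lines with radius 8.2 puts E and B at F ± 8.2·n: E = (-7.4012, 3.5302), B = (7.4012, -3.5302). Equal radii place P and H the same way about D: P = D + 8.2·n = (2.3714, 24.019), H = D − 8.2·n = (17.174, 16.958). Then |FH| = |H − F| = 24.136.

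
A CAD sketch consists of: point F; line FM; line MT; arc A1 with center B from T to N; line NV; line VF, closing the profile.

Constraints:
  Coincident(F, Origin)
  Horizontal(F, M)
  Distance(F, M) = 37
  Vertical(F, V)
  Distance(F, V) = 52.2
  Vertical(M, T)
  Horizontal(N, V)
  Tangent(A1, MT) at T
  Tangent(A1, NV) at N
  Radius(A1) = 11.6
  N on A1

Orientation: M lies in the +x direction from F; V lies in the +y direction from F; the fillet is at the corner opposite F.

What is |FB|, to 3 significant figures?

47.9

F is at the origin; FM is horizontal with |FM| = 37.0 and M on the +x side, so M = (37.0, 0.00). FV is vertical with |FV| = 52.2 and V on the +y side, so V = (0.00, 52.2). The virtual corner opposite F is at (37.0, 52.2). The tangent condition forces BT to be normal to MT and the tangent condition forces BN to be normal to NV, with radius 11.6, so the center B sits 11.6 in from both sides at B = (25.4, 40.6). Then |FB| = |B − F| = 47.9.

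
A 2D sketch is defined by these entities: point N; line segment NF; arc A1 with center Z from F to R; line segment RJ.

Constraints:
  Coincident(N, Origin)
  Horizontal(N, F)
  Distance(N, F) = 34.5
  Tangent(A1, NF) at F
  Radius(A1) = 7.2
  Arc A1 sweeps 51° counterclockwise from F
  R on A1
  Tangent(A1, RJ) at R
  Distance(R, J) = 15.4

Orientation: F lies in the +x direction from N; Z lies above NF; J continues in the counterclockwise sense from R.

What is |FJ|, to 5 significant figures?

21.164

N is at the origin; NF is horizontal with |NF| = 34.5 and F on the +x side, so F = (34.500, 0.0000). The tangent condition forces ZF to be normal to NF, so Z = F + (0, 7.2) = (34.500, 7.2000). On A1, F sits at bearing -90° from Z; a 51° counterclockwise sweep puts R at bearing -39°, so R = Z + 7.2·(cos -39°, sin -39°) = (40.095, 2.6689). A1 meets RJ tangentially, so ZR is at right angles to RJ, so RJ runs along (−sin -39°, cos -39°); with |RJ| = 15.4, J = (49.787, 14.637). Then |FJ| = |J − F| = 21.164.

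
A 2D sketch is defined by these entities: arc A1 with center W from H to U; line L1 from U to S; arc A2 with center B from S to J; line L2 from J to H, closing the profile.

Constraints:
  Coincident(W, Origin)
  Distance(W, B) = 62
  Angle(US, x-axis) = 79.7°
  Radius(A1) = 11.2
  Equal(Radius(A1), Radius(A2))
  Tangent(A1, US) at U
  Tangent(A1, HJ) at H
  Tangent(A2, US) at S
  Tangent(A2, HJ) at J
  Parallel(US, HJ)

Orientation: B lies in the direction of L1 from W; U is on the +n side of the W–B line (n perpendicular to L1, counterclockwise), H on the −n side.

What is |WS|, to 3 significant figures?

63.0

The slot axis is L1's direction at 79.7°, so u = (cos 79.7°, sin 79.7°) = (0.179, 0.984) and n = (−sin 79.7°, cos 79.7°) = (-0.984, 0.179). W is at the origin and B lies 62.0 along u from W, so B = 62.0·u = (11.1, 61.0). Tangency of A1 to both parallel lines with radius 11.2 puts U and H at W ± 11.2·n: U = (-11.0, 2.00), H = (11.0, -2.00). Equal radii place S and J the same way about B: S = B + 11.2·n = (0.0662, 63.0), J = B − 11.2·n = (22.1, 59.0). Then |WS| = |S − W| = 63.0.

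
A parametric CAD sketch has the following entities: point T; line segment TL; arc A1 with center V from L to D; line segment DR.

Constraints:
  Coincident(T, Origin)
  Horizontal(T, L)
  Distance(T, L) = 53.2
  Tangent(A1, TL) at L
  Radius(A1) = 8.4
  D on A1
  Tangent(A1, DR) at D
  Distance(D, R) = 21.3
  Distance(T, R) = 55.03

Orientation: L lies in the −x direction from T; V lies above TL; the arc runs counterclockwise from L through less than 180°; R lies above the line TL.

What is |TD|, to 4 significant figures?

45.69

T is at the origin; T and L share the same y with |TL| = 53.2 and L on the −x side, so L = (-53.20, 0.000). The tangent condition forces VL to be normal to TL, so V = L + (0, 8.4) = (-53.20, 8.400). Since VD ⟂ DR (tangency), |VR| = √(8.4² + 21.3²) = 22.90 regardless of where D sits on A1. So R lies on both circle(T, 55.03) and circle(V, 22.90); the above-TL intersection is R = (-46.04, 30.15). D is the foot of the tangent from R: D = (-44.81, 8.883).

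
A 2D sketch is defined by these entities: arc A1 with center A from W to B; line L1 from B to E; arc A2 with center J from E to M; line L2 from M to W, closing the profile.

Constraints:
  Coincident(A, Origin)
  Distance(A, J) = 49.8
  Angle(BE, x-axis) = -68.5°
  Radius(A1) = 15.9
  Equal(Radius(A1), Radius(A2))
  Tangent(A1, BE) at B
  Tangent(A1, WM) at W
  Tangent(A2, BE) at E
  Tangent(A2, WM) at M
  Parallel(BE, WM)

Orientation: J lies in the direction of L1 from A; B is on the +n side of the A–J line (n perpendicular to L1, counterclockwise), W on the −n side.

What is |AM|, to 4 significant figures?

52.28

The slot axis is L1's direction at -68.5°, so u = (cos -68.5°, sin -68.5°) = (0.3665, -0.9304) and n = (−sin -68.5°, cos -68.5°) = (0.9304, 0.3665). A is at the origin and J lies 49.8 along u from A, so J = 49.8·u = (18.25, -46.33). Tangency of A1 to both parallel lines with radius 15.9 puts B and W at A ± 15.9·n: B = (14.79, 5.827), W = (-14.79, -5.827). Equal radii place E and M the same way about J: E = J + 15.9·n = (33.05, -40.51), M = J − 15.9·n = (3.458, -52.16). Then |AM| = |M − A| = 52.28.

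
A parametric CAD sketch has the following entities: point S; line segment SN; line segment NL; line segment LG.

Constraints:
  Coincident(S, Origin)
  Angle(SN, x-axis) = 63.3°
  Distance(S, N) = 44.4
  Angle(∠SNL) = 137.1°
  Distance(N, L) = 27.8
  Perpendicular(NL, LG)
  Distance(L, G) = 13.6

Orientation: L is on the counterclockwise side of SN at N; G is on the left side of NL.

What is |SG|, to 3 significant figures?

62.6

∠SNL = 137.1°, so NL runs at 63.3° + (180° − 137.1°) = 106° from the x-axis; with |NL| = 27.8, L = N + 27.8·(cos 106°, sin 106°) = (12.2, 66.4). NL is perpendicular to LG; with |LG| = 13.6 on the left of NL, G = L + 13.6·(-0.960, -0.279) = (-0.866, 62.6). Then |SG| = |G − S| = 62.6.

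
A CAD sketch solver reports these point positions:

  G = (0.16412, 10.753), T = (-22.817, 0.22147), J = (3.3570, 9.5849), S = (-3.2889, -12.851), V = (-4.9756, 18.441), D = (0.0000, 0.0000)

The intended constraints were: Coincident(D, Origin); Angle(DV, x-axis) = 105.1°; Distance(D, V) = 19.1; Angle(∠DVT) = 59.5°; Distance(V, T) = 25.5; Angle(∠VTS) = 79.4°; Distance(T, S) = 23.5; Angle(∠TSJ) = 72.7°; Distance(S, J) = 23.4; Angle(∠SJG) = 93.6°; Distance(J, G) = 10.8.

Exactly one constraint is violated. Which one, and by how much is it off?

Distance(J, G) = 10.8 — off by 7.40.

D = (0.00, 0.00) ✓; DV at 105.1° ✓; |DV| = 19.10 ✓; ∠DVT = 59.50° ✓; |VT| = 25.50 ✓; ∠VTS = 79.40° ✓; |TS| = 23.50 ✓; ∠TSJ = 72.70° ✓; |SJ| = 23.40 ✓; ∠SJG = 93.59° ✓; |JG| = 3.400 ✗.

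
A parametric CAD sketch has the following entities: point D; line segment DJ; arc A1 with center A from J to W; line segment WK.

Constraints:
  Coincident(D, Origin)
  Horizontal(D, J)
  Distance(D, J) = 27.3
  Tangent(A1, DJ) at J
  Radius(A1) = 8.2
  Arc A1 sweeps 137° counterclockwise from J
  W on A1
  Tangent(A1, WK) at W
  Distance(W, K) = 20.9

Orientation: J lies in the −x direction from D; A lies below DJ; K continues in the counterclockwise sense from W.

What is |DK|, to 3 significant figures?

33.5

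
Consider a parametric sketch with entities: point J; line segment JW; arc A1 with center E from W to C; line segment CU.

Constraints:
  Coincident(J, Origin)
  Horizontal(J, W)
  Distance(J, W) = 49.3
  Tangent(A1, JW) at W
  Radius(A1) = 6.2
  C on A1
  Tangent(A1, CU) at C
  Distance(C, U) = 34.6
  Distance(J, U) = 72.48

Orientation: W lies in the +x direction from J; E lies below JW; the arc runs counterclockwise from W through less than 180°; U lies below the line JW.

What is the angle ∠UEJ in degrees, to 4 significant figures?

116.3°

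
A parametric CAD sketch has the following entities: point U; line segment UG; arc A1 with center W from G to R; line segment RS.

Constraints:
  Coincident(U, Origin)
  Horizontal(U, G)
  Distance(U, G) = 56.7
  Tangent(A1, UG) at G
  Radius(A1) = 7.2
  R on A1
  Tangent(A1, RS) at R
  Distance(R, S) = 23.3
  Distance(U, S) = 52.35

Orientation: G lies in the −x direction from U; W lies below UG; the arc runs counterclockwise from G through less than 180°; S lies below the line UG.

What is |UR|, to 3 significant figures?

62.8

Checks: |WG| = 7.200 ✓; |WR| = 7.200 ✓; ∠(WR, RS) = 90.00° ✓; |RS| = 23.30 ✓; |US| = 52.35 ✓.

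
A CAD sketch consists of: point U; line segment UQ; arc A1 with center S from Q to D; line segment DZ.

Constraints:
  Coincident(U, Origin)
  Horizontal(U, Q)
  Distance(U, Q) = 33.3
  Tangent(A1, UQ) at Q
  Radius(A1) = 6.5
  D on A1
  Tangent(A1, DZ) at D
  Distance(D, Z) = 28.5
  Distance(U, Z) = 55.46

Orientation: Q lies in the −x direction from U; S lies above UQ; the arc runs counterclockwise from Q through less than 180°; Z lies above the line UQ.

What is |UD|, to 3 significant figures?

29.7

U is at the origin; UQ is horizontal with |UQ| = 33.3 and Q on the −x side, so Q = (-33.3, 0.00). Tangency of A1 to UQ means the radius SQ is perpendicular to UQ, so S = Q + (0, 6.5) = (-33.3, 6.50). Since SD ⟂ DZ (tangency), |SZ| = √(6.5² + 28.5²) = 29.2 regardless of where D sits on A1. So Z lies on both circle(U, 55.46) and circle(S, 29.2); the above-UQ intersection is Z = (-44.1, 33.7). D is the foot of the tangent from Z: D = (-27.9, 10.2).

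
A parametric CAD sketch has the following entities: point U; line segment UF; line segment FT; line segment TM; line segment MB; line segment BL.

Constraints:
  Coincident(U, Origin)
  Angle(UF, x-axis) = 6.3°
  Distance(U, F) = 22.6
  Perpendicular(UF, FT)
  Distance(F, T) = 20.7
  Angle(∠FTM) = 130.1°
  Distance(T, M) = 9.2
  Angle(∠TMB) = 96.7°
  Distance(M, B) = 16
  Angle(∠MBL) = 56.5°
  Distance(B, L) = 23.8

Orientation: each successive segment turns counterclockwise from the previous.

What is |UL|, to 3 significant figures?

28.9

∠TMB = 96.7° gives MB at -130° from the x-axis; with |MB| = 16.0, B = (2.16, 16.0). ∠MBL = 56.5° gives BL at -7.00° from the x-axis; with |BL| = 23.8, L = (25.8, 13.1). Then |UL| = |L − U| = 28.9.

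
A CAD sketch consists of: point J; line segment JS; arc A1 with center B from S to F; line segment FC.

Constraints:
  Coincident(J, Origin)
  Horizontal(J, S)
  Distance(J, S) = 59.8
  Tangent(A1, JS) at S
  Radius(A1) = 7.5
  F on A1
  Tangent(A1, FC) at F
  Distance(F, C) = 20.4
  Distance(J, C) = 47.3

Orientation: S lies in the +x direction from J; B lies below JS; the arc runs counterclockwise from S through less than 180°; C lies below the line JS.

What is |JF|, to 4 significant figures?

53.58

Checks: J = (0.00, 0.00) ✓; |BF| = 7.500 ✓; ∠(BF, FC) = 90.00° ✓; |FC| = 20.40 ✓; |JC| = 47.30 ✓.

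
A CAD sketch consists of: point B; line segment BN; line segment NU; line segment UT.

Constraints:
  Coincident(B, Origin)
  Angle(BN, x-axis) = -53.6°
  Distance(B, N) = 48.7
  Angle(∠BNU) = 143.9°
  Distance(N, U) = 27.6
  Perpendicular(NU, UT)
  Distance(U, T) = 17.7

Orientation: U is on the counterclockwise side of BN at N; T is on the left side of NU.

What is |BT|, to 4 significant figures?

67.85

B is at the origin; BN runs at -53.6° with length 48.7, so N = 48.7·(cos -53.6°, sin -53.6°) = (28.90, -39.20). ∠BNU = 143.9°, so NU runs at -53.6° + (180° − 143.9°) = -17.50° from the x-axis; with |NU| = 27.6, U = N + 27.6·(cos -17.50°, sin -17.50°) = (55.22, -47.50). The perpendicularity gives UT at right angles to NU; with |UT| = 17.7 on the left of NU, T = U + 17.7·(0.3007, 0.9537) = (60.54, -30.62). Then |BT| = |T − B| = 67.85.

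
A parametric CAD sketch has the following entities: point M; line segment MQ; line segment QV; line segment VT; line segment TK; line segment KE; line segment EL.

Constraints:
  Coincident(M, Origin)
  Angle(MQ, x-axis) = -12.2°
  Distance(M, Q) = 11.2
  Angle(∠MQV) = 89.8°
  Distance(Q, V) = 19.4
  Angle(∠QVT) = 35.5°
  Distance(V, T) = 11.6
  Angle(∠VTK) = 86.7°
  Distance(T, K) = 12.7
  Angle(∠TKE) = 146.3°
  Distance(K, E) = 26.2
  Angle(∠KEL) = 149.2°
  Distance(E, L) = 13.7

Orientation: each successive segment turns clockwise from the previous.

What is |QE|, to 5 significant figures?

30.449

∠VTK = 86.7° gives TK at 19.800° from the x-axis; with |TK| = 12.7, K = (14.179, -6.3424). ∠TKE = 146.3° gives KE at -13.900° from the x-axis; with |KE| = 26.2, E = (39.612, -12.636). Then |QE| = |E − Q| = 30.449.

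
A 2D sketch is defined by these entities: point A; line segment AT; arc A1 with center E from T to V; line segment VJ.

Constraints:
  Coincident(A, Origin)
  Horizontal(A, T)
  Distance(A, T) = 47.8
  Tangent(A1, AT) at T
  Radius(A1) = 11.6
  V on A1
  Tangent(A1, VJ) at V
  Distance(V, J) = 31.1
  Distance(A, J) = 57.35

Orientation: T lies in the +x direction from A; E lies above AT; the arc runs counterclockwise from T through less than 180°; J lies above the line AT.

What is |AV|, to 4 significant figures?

59.93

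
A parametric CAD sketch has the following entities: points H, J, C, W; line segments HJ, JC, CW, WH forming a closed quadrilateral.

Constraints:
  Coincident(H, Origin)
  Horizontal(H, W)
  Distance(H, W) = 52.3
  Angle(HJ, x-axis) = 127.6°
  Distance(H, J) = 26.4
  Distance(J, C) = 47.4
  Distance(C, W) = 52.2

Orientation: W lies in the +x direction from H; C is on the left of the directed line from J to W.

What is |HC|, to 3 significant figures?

51.0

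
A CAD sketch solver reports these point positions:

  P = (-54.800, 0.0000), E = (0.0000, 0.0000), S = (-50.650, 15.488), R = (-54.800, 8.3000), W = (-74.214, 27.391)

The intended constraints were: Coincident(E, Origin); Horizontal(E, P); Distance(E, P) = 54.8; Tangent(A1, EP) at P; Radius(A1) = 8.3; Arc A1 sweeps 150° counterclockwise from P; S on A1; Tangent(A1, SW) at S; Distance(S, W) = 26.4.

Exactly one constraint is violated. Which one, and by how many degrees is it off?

Tangent(A1, SW) at S — off by 3.20°.

E = (0.00, 0.00) ✓; E.y = 0.00, P.y = 0.00 ✓; |EP| = 54.80 ✓; ∠(RP, PE) = 90.00° ✓; |RP| = 8.300 ✓; bearing(R→S) − bearing(R→P) = 150.0° ✓; |RS| = 8.300 ✓; ∠(RS, SW) = 86.80° ✗; |SW| = 26.40 ✓.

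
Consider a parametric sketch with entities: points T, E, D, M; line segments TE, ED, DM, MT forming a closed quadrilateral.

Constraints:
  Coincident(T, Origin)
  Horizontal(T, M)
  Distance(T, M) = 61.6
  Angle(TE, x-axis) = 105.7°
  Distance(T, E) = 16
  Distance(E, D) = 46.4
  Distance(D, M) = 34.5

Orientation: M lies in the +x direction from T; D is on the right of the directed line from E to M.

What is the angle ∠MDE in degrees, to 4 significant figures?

112.8°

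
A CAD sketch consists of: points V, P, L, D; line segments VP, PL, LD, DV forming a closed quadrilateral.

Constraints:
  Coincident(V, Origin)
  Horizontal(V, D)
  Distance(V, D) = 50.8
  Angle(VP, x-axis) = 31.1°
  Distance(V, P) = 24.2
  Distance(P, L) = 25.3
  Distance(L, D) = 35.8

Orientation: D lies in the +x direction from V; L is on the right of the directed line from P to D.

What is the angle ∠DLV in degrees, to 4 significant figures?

123.4°

V is at the origin; V and D share the same y with |VD| = 50.8 and D in +x, so D = (50.8, 0). VP runs at 31.1° with |VP| = 24.2, so P = (20.72, 12.50). L is determined by |PL| = 25.3 and |LD| = 35.8 together: it lies at the intersection of circle(P, 25.3) and circle(D, 35.8). With |PD| = 32.57, the foot of the radical line on PD is 6.438 from P and the perpendicular offset is √(25.3² − 6.438²) = 24.47. Taking the right-of-PD solution: L = (17.28, -12.56).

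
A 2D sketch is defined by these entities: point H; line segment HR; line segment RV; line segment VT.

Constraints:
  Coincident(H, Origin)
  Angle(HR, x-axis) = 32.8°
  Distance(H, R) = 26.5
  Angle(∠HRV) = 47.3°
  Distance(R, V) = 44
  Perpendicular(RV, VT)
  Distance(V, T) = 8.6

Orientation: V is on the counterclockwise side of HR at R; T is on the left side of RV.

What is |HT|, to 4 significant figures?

28.21

H is at the origin; HR runs at 32.8° with length 26.5, so R = 26.5·(cos 32.8°, sin 32.8°) = (22.28, 14.36). ∠HRV = 47.3°, so RV runs at 32.8° + (180° − 47.3°) = 165.5° from the x-axis; with |RV| = 44.0, V = R + 44.0·(cos 165.5°, sin 165.5°) = (-20.32, 25.37). RV ⟂ VT; with |VT| = 8.6 on the left of RV, T = V + 8.6·(-0.2504, -0.9681) = (-22.48, 17.05). Then |HT| = |T − H| = 28.21.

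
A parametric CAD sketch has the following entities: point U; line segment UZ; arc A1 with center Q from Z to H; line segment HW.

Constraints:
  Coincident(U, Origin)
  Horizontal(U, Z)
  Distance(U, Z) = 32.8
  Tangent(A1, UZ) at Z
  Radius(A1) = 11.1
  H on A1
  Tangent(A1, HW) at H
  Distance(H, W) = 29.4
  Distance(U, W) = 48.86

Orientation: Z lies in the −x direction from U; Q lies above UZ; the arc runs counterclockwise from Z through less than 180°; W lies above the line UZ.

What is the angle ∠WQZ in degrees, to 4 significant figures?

166.6°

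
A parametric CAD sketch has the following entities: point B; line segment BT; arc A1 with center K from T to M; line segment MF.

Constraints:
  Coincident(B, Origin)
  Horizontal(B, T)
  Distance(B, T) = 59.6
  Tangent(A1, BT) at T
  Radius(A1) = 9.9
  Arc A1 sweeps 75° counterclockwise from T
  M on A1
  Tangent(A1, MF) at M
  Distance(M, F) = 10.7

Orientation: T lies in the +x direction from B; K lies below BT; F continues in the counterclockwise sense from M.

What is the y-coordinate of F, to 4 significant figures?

-17.67

B is at the origin; BT is horizontal with |BT| = 59.6 and T on the +x side, so T = (59.60, 0.000). A1 meets BT tangentially, so KT is at right angles to BT, so K = T + (0, -9.9) = (59.60, -9.900). On A1, T sits at bearing 90° from K; a 75° counterclockwise sweep puts M at bearing 165°, so M = K + 9.9·(cos 165°, sin 165°) = (50.04, -7.338). Tangency of A1 to MF means the radius KM is perpendicular to MF, so MF runs along (−sin 165°, cos 165°); with |MF| = 10.7, F = (47.27, -17.67). So F.y = -17.67.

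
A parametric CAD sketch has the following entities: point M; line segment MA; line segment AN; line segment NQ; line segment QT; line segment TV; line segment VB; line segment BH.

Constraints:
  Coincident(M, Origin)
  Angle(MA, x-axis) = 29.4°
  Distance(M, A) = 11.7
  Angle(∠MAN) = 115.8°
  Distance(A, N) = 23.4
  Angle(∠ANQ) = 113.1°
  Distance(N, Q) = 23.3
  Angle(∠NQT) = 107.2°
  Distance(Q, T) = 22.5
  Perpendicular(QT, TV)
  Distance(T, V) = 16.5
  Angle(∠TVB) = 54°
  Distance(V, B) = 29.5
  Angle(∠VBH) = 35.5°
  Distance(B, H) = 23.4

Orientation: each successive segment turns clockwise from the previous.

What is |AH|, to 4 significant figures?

39.61

∠TVB = 54.0° gives VB at -30.50° from the x-axis; with |VB| = 29.5, B = (26.12, -31.13). ∠VBH = 35.5° gives BH at -175.0° from the x-axis; with |BH| = 23.4, H = (2.812, -33.17). Then |AH| = |H − A| = 39.61.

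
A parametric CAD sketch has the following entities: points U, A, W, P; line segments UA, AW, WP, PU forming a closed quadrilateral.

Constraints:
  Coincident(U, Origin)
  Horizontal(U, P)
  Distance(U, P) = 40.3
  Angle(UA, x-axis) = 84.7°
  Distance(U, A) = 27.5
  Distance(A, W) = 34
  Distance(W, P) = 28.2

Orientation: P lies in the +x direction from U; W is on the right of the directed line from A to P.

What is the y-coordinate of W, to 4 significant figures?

-5.106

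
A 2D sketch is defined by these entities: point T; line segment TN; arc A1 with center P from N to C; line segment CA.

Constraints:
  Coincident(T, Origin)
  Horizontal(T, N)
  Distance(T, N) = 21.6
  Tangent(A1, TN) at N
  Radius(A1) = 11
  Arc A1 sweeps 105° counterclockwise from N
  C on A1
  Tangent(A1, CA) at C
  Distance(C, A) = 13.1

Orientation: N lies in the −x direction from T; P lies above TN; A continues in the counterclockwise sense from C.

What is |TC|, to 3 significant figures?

17.7

T is at the origin; TN is horizontal with |TN| = 21.6 and N on the −x side, so N = (-21.6, 0.00). A1 meets TN tangentially, so PN is at right angles to TN, so P = N + (0, 11) = (-21.6, 11.0). On A1, N sits at bearing -90° from P; a 105° counterclockwise sweep puts C at bearing 15°, so C = P + 11.0·(cos 15°, sin 15°) = (-11.0, 13.8). Then |TC| = |C − T| = 17.7.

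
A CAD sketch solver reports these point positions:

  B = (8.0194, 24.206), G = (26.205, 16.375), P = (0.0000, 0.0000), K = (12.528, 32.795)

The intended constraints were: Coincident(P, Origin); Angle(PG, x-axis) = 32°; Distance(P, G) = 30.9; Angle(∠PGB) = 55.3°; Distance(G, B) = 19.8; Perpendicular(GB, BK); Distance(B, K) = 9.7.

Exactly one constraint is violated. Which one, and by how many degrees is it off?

Perpendicular(GB, BK) — off by 4.40°.

P = (0.00, 0.00) ✓; PG at 32.00° ✓; |PG| = 30.90 ✓; ∠PGB = 55.30° ✓; |GB| = 19.80 ✓; ∠(GB, BK) = 94.40° ✗; |BK| = 9.700 ✓.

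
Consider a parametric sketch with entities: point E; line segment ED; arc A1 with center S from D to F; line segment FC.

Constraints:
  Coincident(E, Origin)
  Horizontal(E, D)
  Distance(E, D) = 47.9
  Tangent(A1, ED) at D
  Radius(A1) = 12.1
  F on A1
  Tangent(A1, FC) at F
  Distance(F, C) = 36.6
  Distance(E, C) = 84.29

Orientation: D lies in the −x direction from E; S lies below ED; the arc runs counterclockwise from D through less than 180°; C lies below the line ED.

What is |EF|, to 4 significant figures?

59.38

Checks: E = (0.00, 0.00) ✓; |SF| = 12.10 ✓; ∠(SF, FC) = 90.00° ✓; |FC| = 36.60 ✓; |EC| = 84.29 ✓.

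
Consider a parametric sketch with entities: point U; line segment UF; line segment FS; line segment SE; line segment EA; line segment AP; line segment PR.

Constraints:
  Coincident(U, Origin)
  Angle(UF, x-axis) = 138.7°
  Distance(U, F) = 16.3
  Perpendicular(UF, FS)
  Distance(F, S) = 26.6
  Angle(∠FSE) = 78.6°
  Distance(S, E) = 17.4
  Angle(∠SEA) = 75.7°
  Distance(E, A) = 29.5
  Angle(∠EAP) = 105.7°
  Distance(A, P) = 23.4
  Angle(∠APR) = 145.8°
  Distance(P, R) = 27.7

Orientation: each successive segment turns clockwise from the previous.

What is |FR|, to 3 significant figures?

43.5

U is at the origin; UF runs at 138.7° with length 16.3, so F = (-12.2, 10.8). The perpendicularity gives FS at right angles to UF, so FS runs at 48.7°; with |FS| = 26.6, S = (5.31, 30.7). ∠FSE = 78.6° gives SE at -52.7° from the x-axis; with |SE| = 17.4, E = (15.9, 16.9). ∠SEA = 75.7° gives EA at -157° from the x-axis; with |EA| = 29.5, A = (-11.3, 5.37). ∠EAP = 105.7° gives AP at 129° from the x-axis; with |AP| = 23.4, P = (-25.9, 23.6). ∠APR = 145.8° gives PR at 94.5° from the x-axis; with |PR| = 27.7, R = (-28.1, 51.3). Then |FR| = |R − F| = 43.5.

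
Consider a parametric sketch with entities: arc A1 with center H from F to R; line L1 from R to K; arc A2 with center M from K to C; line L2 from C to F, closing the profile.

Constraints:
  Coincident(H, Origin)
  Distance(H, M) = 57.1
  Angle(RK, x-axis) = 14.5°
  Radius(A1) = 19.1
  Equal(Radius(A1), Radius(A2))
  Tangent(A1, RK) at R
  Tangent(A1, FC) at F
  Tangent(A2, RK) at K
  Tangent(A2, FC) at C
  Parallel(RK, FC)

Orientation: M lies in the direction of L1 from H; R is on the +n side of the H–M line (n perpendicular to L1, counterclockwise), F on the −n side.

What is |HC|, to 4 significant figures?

60.21

The slot axis is L1's direction at 14.5°, so u = (cos 14.5°, sin 14.5°) = (0.9681, 0.2504) and n = (−sin 14.5°, cos 14.5°) = (-0.2504, 0.9681). H is at the origin and M lies 57.1 along u from H, so M = 57.1·u = (55.28, 14.30). Tangency of A1 to both parallel lines with radius 19.1 puts R and F at H ± 19.1·n: R = (-4.782, 18.49), F = (4.782, -18.49). Equal radii place K and C the same way about M: K = M + 19.1·n = (50.50, 32.79), C = M − 19.1·n = (60.06, -4.195). Then |HC| = |C − H| = 60.21.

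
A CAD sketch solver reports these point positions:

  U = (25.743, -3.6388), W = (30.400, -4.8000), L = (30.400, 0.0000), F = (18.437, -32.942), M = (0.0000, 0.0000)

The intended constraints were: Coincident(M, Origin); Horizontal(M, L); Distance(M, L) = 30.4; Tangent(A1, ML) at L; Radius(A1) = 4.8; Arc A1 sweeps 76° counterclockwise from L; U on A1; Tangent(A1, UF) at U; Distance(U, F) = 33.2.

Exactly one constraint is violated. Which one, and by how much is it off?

Distance(U, F) = 33.2 — off by 3.00.

M = (0.00, 0.00) ✓; M.y = 0.00, L.y = 0.00 ✓; |ML| = 30.40 ✓; ∠(WL, LM) = 90.00° ✓; |WL| = 4.800 ✓; bearing(W→U) − bearing(W→L) = 76.00° ✓; |WU| = 4.800 ✓; ∠(WU, UF) = 90.00° ✓; |UF| = 30.20 ✗.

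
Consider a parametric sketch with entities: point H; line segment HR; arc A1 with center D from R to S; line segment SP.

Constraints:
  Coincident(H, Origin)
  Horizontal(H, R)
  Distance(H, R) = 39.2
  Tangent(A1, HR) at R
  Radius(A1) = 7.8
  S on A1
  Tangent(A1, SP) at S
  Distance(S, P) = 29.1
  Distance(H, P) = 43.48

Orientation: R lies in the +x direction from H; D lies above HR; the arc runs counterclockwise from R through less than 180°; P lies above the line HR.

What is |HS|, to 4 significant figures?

46.90

Checks: |DS| = 7.800 ✓; ∠(DS, SP) = 90.00° ✓; |SP| = 29.10 ✓; |HP| = 43.48 ✓.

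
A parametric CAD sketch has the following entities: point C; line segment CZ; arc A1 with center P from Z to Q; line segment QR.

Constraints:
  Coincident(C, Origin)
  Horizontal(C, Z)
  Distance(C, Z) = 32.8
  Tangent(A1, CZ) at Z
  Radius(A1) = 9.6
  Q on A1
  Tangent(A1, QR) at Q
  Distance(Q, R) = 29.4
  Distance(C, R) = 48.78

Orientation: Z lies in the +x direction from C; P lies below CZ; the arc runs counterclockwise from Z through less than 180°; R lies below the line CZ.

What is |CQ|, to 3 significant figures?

25.8

Checks: |PZ| = 9.600 ✓; |PQ| = 9.600 ✓; ∠(PQ, QR) = 90.00° ✓; |QR| = 29.40 ✓; |CR| = 48.78 ✓.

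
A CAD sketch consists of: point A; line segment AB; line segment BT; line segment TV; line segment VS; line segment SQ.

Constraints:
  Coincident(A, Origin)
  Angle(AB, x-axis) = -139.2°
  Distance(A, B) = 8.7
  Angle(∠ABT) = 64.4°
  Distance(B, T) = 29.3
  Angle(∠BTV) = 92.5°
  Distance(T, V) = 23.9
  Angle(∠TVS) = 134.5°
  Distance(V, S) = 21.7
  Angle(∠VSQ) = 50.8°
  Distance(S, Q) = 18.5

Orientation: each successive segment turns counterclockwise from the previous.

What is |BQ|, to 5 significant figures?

25.072

∠TVS = 134.5° gives VS at 109.40° from the x-axis; with |VS| = 21.7, S = (23.570, 24.516). ∠VSQ = 50.8° gives SQ at -121.40° from the x-axis; with |SQ| = 18.5, Q = (13.932, 8.7251). Then |BQ| = |Q − B| = 25.072.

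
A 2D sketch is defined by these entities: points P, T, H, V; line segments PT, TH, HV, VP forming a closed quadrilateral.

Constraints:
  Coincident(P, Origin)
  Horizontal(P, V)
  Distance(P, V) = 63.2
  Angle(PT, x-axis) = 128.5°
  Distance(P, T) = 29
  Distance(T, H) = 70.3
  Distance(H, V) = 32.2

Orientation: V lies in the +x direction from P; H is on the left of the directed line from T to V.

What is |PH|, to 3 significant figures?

60.0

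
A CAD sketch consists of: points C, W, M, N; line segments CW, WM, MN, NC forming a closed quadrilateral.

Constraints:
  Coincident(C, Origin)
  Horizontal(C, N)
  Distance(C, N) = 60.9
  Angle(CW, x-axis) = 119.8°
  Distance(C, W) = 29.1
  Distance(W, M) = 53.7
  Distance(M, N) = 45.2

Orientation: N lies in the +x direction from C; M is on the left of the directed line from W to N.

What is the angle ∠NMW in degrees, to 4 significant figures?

106.6°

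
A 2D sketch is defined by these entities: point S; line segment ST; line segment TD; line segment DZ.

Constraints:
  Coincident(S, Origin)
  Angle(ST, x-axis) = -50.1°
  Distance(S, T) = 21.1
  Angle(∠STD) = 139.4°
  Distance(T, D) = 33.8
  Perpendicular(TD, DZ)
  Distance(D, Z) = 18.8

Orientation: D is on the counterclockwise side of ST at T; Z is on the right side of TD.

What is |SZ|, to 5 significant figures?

59.501

S is at the origin; ST runs at -50.1° with length 21.1, so T = 21.1·(cos -50.1°, sin -50.1°) = (13.535, -16.187). ∠STD = 139.4°, so TD runs at -50.1° + (180° − 139.4°) = -9.5000° from the x-axis; with |TD| = 33.8, D = T + 33.8·(cos -9.5000°, sin -9.5000°) = (46.871, -21.766). TD is perpendicular to DZ; with |DZ| = 18.8 on the right of TD, Z = D + 18.8·(-0.16505, -0.98629) = (43.768, -40.308). Then |SZ| = |Z − S| = 59.501.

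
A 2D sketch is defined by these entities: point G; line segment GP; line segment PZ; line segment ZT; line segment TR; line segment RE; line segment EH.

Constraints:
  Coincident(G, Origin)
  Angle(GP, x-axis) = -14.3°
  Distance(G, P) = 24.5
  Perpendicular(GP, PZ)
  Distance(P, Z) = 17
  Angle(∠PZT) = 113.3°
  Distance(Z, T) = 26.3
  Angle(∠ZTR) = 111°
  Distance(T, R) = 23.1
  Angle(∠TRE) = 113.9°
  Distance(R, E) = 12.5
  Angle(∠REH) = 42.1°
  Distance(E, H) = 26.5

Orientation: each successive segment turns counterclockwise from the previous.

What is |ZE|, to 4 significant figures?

39.81

∠ZTR = 111.0° gives TR at -148.6° from the x-axis; with |TR| = 23.1, R = (-12.61, 14.43). ∠TRE = 113.9° gives RE at -82.50° from the x-axis; with |RE| = 12.5, E = (-10.98, 2.040). Then |ZE| = |E − Z| = 39.81.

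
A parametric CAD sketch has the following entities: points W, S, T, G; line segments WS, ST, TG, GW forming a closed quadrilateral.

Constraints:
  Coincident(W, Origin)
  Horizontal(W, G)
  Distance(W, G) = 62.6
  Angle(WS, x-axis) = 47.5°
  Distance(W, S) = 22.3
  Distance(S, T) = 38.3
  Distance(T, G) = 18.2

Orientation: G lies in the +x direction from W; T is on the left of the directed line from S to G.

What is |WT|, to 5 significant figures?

55.614

Checks: |ST| = 38.30 ✓; |TG| = 18.20 ✓.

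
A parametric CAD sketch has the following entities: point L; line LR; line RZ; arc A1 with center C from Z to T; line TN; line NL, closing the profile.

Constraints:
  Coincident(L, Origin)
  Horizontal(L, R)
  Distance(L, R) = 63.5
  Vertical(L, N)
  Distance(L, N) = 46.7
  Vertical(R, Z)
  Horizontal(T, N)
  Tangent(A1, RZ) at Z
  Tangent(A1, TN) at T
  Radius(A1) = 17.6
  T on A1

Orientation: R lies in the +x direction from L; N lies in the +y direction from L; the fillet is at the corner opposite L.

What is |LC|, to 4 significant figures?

54.35

LN is vertical with |LN| = 46.7 and N on the +y side, so N = (0.000, 46.70). The virtual corner opposite L is at (63.50, 46.70). Tangency of A1 to RZ means the radius CZ is perpendicular to RZ and the tangent condition forces CT to be normal to TN, with radius 17.6, so the center C sits 17.6 in from both sides at C = (45.90, 29.10). Then |LC| = |C − L| = 54.35.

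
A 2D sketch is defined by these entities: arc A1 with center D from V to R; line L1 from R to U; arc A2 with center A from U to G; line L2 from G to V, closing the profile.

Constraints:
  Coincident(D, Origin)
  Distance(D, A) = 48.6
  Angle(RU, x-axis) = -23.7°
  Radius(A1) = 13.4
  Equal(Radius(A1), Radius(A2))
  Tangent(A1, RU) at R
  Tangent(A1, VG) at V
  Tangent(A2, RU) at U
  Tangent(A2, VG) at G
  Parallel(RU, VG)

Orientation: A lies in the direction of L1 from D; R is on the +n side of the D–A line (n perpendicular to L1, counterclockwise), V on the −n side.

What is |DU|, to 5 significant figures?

50.413

Tangency of A1 to both parallel lines with radius 13.4 puts R and V at D ± 13.4·n: R = (5.3861, 12.270), V = (-5.3861, -12.270). Equal radii place U and G the same way about A: U = A + 13.4·n = (49.887, -7.2648), G = A − 13.4·n = (39.115, -31.805). Then |DU| = |U − D| = 50.413.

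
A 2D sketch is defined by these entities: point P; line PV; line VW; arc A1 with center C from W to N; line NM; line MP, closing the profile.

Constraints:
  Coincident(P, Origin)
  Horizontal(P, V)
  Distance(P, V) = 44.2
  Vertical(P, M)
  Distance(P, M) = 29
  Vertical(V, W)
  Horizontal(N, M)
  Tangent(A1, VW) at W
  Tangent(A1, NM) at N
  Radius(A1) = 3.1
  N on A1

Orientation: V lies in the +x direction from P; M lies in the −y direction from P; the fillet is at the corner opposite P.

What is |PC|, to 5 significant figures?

48.580

P and M share the same x with |PM| = 29.0 and M on the −y side, so M = (0.0000, -29.000). The virtual corner opposite P is at (44.200, -29.000). Since A1 is tangent to VW there, CW ⟂ VW and tangency of A1 to NM means the radius CN is perpendicular to NM, with radius 3.1, so the center C sits 3.1 in from both sides at C = (41.100, -25.900). Then |PC| = |C − P| = 48.580.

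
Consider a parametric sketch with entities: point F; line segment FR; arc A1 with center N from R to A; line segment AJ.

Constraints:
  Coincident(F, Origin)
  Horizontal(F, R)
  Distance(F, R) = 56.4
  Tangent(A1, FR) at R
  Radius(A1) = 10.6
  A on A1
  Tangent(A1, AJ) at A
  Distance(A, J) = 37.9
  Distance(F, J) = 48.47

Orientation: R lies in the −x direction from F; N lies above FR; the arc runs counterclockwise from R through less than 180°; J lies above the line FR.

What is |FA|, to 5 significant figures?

47.411

Checks: ∠(NR, RF) = 90.00° ✓; |NR| = 10.60 ✓; |NA| = 10.60 ✓; ∠(NA, AJ) = 90.00° ✓; |AJ| = 37.90 ✓; |FJ| = 48.47 ✓.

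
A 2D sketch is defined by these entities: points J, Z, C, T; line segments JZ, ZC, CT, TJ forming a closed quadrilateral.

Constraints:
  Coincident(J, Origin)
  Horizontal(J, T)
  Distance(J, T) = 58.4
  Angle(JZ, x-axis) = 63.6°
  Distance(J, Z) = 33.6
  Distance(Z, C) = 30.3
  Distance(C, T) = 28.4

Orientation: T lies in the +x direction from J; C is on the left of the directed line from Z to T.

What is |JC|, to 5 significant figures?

51.266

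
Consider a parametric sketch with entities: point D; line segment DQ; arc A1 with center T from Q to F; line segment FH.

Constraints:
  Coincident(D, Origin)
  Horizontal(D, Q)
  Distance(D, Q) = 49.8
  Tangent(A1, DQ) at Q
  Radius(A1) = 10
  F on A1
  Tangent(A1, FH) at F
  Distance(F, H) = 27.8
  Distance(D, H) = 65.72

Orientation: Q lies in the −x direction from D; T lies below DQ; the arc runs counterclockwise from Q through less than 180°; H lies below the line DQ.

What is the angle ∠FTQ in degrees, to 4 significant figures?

104.4°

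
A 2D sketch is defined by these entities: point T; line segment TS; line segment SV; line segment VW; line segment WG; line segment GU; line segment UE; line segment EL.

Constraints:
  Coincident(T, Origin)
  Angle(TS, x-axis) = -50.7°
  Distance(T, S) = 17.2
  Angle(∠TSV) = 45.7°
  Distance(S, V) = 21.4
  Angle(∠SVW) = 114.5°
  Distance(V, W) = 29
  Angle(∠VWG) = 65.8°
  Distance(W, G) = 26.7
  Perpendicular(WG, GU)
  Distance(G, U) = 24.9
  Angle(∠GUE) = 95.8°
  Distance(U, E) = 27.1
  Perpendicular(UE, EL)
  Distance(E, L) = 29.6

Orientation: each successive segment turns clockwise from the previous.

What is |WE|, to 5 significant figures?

27.640

T is at the origin; TS runs at -50.7° with length 17.2, so S = (10.894, -13.310). ∠TSV = 45.7° gives SV at 175.00° from the x-axis; with |SV| = 21.4, V = (-10.424, -11.445). ∠SVW = 114.5° gives VW at 109.50° from the x-axis; with |VW| = 29.0, W = (-20.105, 15.892). ∠VWG = 65.8° gives WG at -4.7000° from the x-axis; with |WG| = 26.7, G = (6.5054, 13.704). WG ⟂ GU, so GU runs at -94.700°; with |GU| = 24.9, U = (4.4651, -11.112). ∠GUE = 95.8° gives UE at -178.90° from the x-axis; with |UE| = 27.1, E = (-22.630, -11.633). Then |WE| = |E − W| = 27.640.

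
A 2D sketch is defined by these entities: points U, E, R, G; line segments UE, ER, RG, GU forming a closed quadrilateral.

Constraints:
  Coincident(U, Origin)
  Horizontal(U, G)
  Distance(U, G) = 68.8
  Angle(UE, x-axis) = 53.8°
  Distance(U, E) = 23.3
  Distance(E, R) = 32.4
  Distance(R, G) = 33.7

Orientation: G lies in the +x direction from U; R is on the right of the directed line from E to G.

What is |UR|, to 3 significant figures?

35.9

U is at the origin; U and G share the same y with |UG| = 68.8 and G in +x, so G = (68.8, 0). UE runs at 53.8° with |UE| = 23.3, so E = (13.8, 18.8). R is determined by |ER| = 32.4 and |RG| = 33.7 together: it lies at the intersection of circle(E, 32.4) and circle(G, 33.7). With |EG| = 58.2, the foot of the radical line on EG is 28.3 from E and the perpendicular offset is √(32.4² − 28.3²) = 15.7. Taking the right-of-EG solution: R = (35.5, -5.22).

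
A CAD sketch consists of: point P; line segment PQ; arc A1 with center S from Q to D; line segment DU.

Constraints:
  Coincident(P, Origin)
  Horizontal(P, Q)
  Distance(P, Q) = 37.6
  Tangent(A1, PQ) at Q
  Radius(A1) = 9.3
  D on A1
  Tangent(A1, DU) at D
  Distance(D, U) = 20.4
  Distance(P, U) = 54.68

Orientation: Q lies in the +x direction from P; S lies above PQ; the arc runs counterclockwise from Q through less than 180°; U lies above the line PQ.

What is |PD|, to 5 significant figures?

47.916

P is at the origin; P and Q share the same y with |PQ| = 37.6 and Q on the +x side, so Q = (37.600, 0.0000). A1 meets PQ tangentially, so SQ is at right angles to PQ, so S = Q + (0, 9.3) = (37.600, 9.3000). Since SD ⟂ DU (tangency), |SU| = √(9.3² + 20.4²) = 22.420 regardless of where D sits on A1. So U lies on both circle(P, 54.68) and circle(S, 22.420); the above-PQ intersection is U = (45.539, 30.267). D is the foot of the tangent from U: D = (46.880, 9.9113).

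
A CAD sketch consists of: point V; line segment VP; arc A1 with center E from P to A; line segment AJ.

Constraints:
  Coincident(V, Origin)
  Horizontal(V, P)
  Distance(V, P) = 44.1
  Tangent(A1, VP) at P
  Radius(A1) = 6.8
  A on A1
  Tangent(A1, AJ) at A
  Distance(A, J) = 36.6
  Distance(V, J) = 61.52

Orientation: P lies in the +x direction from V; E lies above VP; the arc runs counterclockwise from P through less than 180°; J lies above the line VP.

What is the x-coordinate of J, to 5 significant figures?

42.987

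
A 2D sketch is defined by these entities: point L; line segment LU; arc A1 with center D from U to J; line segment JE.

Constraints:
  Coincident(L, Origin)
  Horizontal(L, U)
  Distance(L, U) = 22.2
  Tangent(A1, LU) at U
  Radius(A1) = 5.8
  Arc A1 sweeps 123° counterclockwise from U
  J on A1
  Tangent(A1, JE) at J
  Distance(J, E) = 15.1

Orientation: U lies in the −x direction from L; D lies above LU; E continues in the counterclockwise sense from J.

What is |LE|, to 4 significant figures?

33.48

L is at the origin; L and U share the same y with |LU| = 22.2 and U on the −x side, so U = (-22.20, 0.000). A1 meets LU tangentially, so DU is at right angles to LU, so D = U + (0, 5.8) = (-22.20, 5.800). On A1, U sits at bearing -90° from D; a 123° counterclockwise sweep puts J at bearing 33°, so J = D + 5.8·(cos 33°, sin 33°) = (-17.34, 8.959). A1 meets JE tangentially, so DJ is at right angles to JE, so JE runs along (−sin 33°, cos 33°); with |JE| = 15.1, E = (-25.56, 21.62). Then |LE| = |E − L| = 33.48.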